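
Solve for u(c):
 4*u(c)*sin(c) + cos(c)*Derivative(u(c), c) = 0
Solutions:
 u(c) = C1*cos(c)^4


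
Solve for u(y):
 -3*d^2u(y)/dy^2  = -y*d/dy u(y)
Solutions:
 u(y) = C1 + C2*erfi(sqrt(6)*y/6)


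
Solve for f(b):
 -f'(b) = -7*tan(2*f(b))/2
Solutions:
 f(b) = -asin(C1*exp(7*b))/2 + pi/2
 f(b) = asin(C1*exp(7*b))/2


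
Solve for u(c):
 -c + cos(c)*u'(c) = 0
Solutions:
 u(c) = C1 + Integral(c/cos(c), c)


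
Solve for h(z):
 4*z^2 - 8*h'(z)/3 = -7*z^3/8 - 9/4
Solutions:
 h(z) = C1 + 21*z^4/256 + z^3/2 + 27*z/32


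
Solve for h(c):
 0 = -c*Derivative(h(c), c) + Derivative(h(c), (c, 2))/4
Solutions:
 h(c) = C1 + C2*erfi(sqrt(2)*c)


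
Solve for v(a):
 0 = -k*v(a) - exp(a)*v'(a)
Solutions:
 v(a) = C1*exp(k*exp(-a))


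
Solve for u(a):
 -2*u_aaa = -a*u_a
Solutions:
 u(a) = C1 + Integral(C2*airyai(2^(2/3)*a/2) + C3*airybi(2^(2/3)*a/2), a)


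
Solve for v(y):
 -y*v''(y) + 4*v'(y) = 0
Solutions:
 v(y) = C1 + C2*y^5


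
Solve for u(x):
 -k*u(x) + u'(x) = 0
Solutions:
 u(x) = C1*exp(k*x)


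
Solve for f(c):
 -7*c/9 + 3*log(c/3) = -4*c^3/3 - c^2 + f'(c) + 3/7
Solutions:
 f(c) = C1 + c^4/3 + c^3/3 - 7*c^2/18 + 3*c*log(c) - 24*c/7 - 3*c*log(3)


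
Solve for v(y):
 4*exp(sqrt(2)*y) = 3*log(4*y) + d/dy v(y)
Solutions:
 v(y) = C1 - 3*y*log(y) + 3*y*(1 - 2*log(2)) + 2*sqrt(2)*exp(sqrt(2)*y)


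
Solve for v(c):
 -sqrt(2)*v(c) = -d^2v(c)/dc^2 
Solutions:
 v(c) = C1*exp(-2^(1/4)*c) + C2*exp(2^(1/4)*c)


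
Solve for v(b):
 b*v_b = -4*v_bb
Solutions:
 v(b) = C1 + C2*erf(sqrt(2)*b/4)


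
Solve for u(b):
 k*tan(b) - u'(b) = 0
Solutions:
 u(b) = C1 - k*log(cos(b))


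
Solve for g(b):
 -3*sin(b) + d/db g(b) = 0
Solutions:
 g(b) = C1 - 3*cos(b)


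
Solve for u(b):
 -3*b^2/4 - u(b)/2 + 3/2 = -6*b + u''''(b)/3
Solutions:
 u(b) = -3*b^2/2 + 12*b + (C1*sin(6^(1/4)*b/2) + C2*cos(6^(1/4)*b/2))*exp(-6^(1/4)*b/2) + (C3*sin(6^(1/4)*b/2) + C4*cos(6^(1/4)*b/2))*exp(6^(1/4)*b/2) + 3


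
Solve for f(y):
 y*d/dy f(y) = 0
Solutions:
 f(y) = C1


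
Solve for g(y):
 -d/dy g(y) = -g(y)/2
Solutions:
 g(y) = C1*exp(y/2)


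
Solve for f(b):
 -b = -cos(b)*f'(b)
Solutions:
 f(b) = C1 + Integral(b/cos(b), b)


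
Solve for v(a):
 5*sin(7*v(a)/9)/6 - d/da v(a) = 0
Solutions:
 -5*a/6 + 9*log(cos(7*v(a)/9) - 1)/14 - 9*log(cos(7*v(a)/9) + 1)/14 = C1


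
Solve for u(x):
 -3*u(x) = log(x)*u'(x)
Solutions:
 u(x) = C1*exp(-3*li(x))


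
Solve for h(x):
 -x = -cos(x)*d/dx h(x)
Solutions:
 h(x) = C1 + Integral(x/cos(x), x)


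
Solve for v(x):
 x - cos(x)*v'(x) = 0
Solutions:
 v(x) = C1 + Integral(x/cos(x), x)


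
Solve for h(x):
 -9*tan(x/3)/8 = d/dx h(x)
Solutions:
 h(x) = C1 + 27*log(cos(x/3))/8


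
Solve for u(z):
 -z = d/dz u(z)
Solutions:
 u(z) = C1 - z^2/2


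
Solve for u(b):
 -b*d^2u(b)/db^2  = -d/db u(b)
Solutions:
 u(b) = C1 + C2*b^2


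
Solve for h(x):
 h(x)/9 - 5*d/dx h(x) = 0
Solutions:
 h(x) = C1*exp(x/45)


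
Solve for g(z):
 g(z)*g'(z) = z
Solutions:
 g(z) = -sqrt(C1 + z^2)
 g(z) = sqrt(C1 + z^2)


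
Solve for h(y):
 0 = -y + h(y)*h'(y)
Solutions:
 h(y) = -sqrt(C1 + y^2)
 h(y) = sqrt(C1 + y^2)


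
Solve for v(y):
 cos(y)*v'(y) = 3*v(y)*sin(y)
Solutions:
 v(y) = C1/cos(y)^3


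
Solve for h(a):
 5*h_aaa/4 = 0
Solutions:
 h(a) = C1 + C2*a + C3*a^2


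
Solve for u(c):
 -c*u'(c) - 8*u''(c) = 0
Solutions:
 u(c) = C1 + C2*erf(c/4)


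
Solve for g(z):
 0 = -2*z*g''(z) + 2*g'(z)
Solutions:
 g(z) = C1 + C2*z^2


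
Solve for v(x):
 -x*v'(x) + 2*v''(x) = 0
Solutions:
 v(x) = C1 + C2*erfi(x/2)


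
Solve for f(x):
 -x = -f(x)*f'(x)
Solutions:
 f(x) = -sqrt(C1 + x^2)
 f(x) = sqrt(C1 + x^2)


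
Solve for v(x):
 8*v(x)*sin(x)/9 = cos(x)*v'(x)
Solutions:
 v(x) = C1/cos(x)^(8/9)


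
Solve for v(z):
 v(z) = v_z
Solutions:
 v(z) = C1*exp(z)


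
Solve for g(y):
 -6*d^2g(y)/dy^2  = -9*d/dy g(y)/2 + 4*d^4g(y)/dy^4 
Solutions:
 g(y) = C1 + C2*exp(2^(1/3)*y*(-2^(1/3)*(9 + sqrt(113))^(1/3) + 4/(9 + sqrt(113))^(1/3))/8)*sin(2^(1/3)*sqrt(3)*y*(4/(9 + sqrt(113))^(1/3) + 2^(1/3)*(9 + sqrt(113))^(1/3))/8) + C3*exp(2^(1/3)*y*(-2^(1/3)*(9 + sqrt(113))^(1/3) + 4/(9 + sqrt(113))^(1/3))/8)*cos(2^(1/3)*sqrt(3)*y*(4/(9 + sqrt(113))^(1/3) + 2^(1/3)*(9 + sqrt(113))^(1/3))/8) + C4*exp(2^(1/3)*y*(-1/(9 + sqrt(113))^(1/3) + 2^(1/3)*(9 + sqrt(113))^(1/3)/4))


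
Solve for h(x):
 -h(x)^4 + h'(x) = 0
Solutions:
 h(x) = (-1/(C1 + 3*x))^(1/3)
 h(x) = (-1/(C1 + x))^(1/3)*(-3^(2/3) - 3*3^(1/6)*I)/6
 h(x) = (-1/(C1 + x))^(1/3)*(-3^(2/3) + 3*3^(1/6)*I)/6


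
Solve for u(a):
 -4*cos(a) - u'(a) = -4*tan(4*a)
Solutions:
 u(a) = C1 - log(cos(4*a)) - 4*sin(a)


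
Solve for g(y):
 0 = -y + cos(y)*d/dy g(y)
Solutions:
 g(y) = C1 + Integral(y/cos(y), y)


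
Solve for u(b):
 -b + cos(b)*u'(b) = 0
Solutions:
 u(b) = C1 + Integral(b/cos(b), b)


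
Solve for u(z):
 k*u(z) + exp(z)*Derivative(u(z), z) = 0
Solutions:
 u(z) = C1*exp(k*exp(-z))


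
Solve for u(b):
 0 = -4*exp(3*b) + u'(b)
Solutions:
 u(b) = C1 + 4*exp(3*b)/3


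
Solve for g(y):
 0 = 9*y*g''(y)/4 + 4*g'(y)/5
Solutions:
 g(y) = C1 + C2*y^(29/45)


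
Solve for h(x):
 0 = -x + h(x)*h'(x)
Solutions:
 h(x) = -sqrt(C1 + x^2)
 h(x) = sqrt(C1 + x^2)


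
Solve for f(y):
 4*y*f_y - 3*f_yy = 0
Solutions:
 f(y) = C1 + C2*erfi(sqrt(6)*y/3)


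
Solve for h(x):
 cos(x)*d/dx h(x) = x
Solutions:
 h(x) = C1 + Integral(x/cos(x), x)


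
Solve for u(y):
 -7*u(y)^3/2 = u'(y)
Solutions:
 u(y) = -sqrt(-1/(C1 - 7*y))
 u(y) = sqrt(-1/(C1 - 7*y))


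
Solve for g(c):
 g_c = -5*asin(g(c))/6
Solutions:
 Integral(1/asin(_y), (_y, g(c))) = C1 - 5*c/6


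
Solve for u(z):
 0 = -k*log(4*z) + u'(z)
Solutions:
 u(z) = C1 + k*z*log(z) - k*z + k*z*log(4)


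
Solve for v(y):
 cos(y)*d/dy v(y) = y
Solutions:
 v(y) = C1 + Integral(y/cos(y), y)


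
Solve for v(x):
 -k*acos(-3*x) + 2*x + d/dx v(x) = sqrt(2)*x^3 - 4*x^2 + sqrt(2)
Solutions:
 v(x) = C1 + k*(x*acos(-3*x) + sqrt(1 - 9*x^2)/3) + sqrt(2)*x^4/4 - 4*x^3/3 - x^2 + sqrt(2)*x


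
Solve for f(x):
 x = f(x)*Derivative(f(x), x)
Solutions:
 f(x) = -sqrt(C1 + x^2)
 f(x) = sqrt(C1 + x^2)


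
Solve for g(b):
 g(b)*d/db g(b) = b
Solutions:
 g(b) = -sqrt(C1 + b^2)
 g(b) = sqrt(C1 + b^2)


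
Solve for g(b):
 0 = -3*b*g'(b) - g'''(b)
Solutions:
 g(b) = C1 + Integral(C2*airyai(-3^(1/3)*b) + C3*airybi(-3^(1/3)*b), b)


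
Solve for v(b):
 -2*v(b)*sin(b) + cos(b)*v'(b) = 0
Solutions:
 v(b) = C1/cos(b)^2


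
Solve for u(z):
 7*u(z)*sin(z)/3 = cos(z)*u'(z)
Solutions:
 u(z) = C1/cos(z)^(7/3)


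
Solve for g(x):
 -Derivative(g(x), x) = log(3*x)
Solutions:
 g(x) = C1 - x*log(x) - x*log(3) + x


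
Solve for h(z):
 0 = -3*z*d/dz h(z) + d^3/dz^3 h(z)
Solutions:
 h(z) = C1 + Integral(C2*airyai(3^(1/3)*z) + C3*airybi(3^(1/3)*z), z)


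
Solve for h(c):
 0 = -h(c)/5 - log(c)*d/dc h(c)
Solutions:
 h(c) = C1*exp(-li(c)/5)


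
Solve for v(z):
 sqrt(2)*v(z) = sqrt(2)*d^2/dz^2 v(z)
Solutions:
 v(z) = C1*exp(-z) + C2*exp(z)


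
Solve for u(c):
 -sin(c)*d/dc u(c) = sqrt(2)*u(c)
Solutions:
 u(c) = C1*(cos(c) + 1)^(sqrt(2)/2)/(cos(c) - 1)^(sqrt(2)/2)


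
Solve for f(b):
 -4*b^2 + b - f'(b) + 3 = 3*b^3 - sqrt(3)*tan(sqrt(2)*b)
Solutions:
 f(b) = C1 - 3*b^4/4 - 4*b^3/3 + b^2/2 + 3*b - sqrt(6)*log(cos(sqrt(2)*b))/2


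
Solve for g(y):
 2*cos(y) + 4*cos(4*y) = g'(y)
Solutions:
 g(y) = C1 + 2*sin(y) + sin(4*y)


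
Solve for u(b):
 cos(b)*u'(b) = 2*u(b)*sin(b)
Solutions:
 u(b) = C1/cos(b)^2


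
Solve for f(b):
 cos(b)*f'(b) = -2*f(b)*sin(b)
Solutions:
 f(b) = C1*cos(b)^2


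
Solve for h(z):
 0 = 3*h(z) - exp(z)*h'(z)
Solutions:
 h(z) = C1*exp(-3*exp(-z))


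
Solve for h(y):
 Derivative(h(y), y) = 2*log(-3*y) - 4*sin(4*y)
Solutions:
 h(y) = C1 + 2*y*log(-y) - 2*y + 2*y*log(3) + cos(4*y)


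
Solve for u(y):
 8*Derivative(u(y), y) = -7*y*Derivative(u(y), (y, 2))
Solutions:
 u(y) = C1 + C2/y^(1/7)


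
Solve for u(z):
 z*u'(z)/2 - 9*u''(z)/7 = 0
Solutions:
 u(z) = C1 + C2*erfi(sqrt(7)*z/6)


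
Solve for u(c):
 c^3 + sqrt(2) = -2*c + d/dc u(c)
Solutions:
 u(c) = C1 + c^4/4 + c^2 + sqrt(2)*c


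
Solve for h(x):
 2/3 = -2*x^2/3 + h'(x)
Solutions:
 h(x) = C1 + 2*x^3/9 + 2*x/3


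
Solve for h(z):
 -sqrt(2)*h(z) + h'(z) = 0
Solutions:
 h(z) = C1*exp(sqrt(2)*z)


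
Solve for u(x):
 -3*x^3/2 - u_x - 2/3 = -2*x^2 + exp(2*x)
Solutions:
 u(x) = C1 - 3*x^4/8 + 2*x^3/3 - 2*x/3 - exp(2*x)/2


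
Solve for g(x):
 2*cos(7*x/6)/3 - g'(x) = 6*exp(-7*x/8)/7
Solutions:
 g(x) = C1 + 4*sin(7*x/6)/7 + 48*exp(-7*x/8)/49


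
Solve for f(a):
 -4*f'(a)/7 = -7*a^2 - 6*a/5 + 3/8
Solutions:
 f(a) = C1 + 49*a^3/12 + 21*a^2/20 - 21*a/32


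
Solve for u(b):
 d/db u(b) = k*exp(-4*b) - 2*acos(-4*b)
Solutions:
 u(b) = C1 - 2*b*acos(-4*b) - k*exp(-4*b)/4 - sqrt(1 - 16*b^2)/2


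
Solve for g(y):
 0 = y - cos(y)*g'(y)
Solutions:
 g(y) = C1 + Integral(y/cos(y), y)


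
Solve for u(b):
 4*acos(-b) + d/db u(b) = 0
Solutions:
 u(b) = C1 - 4*b*acos(-b) - 4*sqrt(1 - b^2)


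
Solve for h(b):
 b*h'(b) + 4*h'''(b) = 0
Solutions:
 h(b) = C1 + Integral(C2*airyai(-2^(1/3)*b/2) + C3*airybi(-2^(1/3)*b/2), b)


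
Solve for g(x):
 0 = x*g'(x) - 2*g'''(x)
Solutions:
 g(x) = C1 + Integral(C2*airyai(2^(2/3)*x/2) + C3*airybi(2^(2/3)*x/2), x)


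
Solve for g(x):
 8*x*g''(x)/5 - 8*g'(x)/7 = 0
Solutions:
 g(x) = C1 + C2*x^(12/7)


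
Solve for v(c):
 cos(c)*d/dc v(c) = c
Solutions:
 v(c) = C1 + Integral(c/cos(c), c)


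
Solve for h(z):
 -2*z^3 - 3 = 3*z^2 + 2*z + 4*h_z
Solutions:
 h(z) = C1 - z^4/8 - z^3/4 - z^2/4 - 3*z/4


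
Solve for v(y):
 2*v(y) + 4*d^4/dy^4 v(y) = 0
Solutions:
 v(y) = (C1*sin(2^(1/4)*y/2) + C2*cos(2^(1/4)*y/2))*exp(-2^(1/4)*y/2) + (C3*sin(2^(1/4)*y/2) + C4*cos(2^(1/4)*y/2))*exp(2^(1/4)*y/2)


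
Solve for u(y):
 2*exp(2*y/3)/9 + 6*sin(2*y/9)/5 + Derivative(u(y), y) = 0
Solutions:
 u(y) = C1 - exp(2*y/3)/3 + 27*cos(2*y/9)/5


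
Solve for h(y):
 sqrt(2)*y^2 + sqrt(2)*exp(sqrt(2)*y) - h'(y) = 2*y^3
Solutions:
 h(y) = C1 - y^4/2 + sqrt(2)*y^3/3 + exp(sqrt(2)*y)


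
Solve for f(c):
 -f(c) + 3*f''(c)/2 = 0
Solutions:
 f(c) = C1*exp(-sqrt(6)*c/3) + C2*exp(sqrt(6)*c/3)


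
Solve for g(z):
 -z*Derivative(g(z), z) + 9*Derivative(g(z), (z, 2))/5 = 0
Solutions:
 g(z) = C1 + C2*erfi(sqrt(10)*z/6)


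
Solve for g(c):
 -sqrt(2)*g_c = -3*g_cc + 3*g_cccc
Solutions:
 g(c) = C1 + C2*exp(2^(1/6)*3^(1/3)*c*(2*3^(1/3)/(sqrt(3) + 3)^(1/3) + 2^(2/3)*(sqrt(3) + 3)^(1/3))/12)*sin(6^(1/6)*c*(-6^(2/3)*(sqrt(3) + 3)^(1/3) + 6/(sqrt(3) + 3)^(1/3))/12) + C3*exp(2^(1/6)*3^(1/3)*c*(2*3^(1/3)/(sqrt(3) + 3)^(1/3) + 2^(2/3)*(sqrt(3) + 3)^(1/3))/12)*cos(6^(1/6)*c*(-6^(2/3)*(sqrt(3) + 3)^(1/3) + 6/(sqrt(3) + 3)^(1/3))/12) + C4*exp(-2^(1/6)*3^(1/3)*c*(2*3^(1/3)/(sqrt(3) + 3)^(1/3) + 2^(2/3)*(sqrt(3) + 3)^(1/3))/6)


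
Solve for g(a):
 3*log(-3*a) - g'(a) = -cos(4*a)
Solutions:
 g(a) = C1 + 3*a*log(-a) - 3*a + 3*a*log(3) + sin(4*a)/4


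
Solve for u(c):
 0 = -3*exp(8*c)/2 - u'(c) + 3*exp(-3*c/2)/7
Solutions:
 u(c) = C1 - 3*exp(8*c)/16 - 2*exp(-3*c/2)/7


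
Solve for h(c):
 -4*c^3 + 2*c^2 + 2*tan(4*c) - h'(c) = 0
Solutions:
 h(c) = C1 - c^4 + 2*c^3/3 - log(cos(4*c))/2


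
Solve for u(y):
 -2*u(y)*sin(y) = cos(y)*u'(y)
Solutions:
 u(y) = C1*cos(y)^2


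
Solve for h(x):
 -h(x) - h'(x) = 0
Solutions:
 h(x) = C1*exp(-x)


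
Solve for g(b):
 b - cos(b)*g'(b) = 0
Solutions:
 g(b) = C1 + Integral(b/cos(b), b)


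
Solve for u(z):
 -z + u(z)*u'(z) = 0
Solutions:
 u(z) = -sqrt(C1 + z^2)
 u(z) = sqrt(C1 + z^2)


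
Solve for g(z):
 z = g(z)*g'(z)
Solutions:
 g(z) = -sqrt(C1 + z^2)
 g(z) = sqrt(C1 + z^2)


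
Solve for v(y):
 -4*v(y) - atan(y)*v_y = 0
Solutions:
 v(y) = C1*exp(-4*Integral(1/atan(y), y))


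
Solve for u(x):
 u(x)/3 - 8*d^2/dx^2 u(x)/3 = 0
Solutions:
 u(x) = C1*exp(-sqrt(2)*x/4) + C2*exp(sqrt(2)*x/4)


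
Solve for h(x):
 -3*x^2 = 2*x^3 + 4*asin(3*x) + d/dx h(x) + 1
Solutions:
 h(x) = C1 - x^4/2 - x^3 - 4*x*asin(3*x) - x - 4*sqrt(1 - 9*x^2)/3


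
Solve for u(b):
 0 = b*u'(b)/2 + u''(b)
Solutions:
 u(b) = C1 + C2*erf(b/2)


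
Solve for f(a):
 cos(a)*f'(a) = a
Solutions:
 f(a) = C1 + Integral(a/cos(a), a)


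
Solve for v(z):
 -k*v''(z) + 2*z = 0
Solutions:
 v(z) = C1 + C2*z + z^3/(3*k)


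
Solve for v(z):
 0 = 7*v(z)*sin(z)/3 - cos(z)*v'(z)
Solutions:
 v(z) = C1/cos(z)^(7/3)


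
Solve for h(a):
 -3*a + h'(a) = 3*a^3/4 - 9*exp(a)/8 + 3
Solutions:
 h(a) = C1 + 3*a^4/16 + 3*a^2/2 + 3*a - 9*exp(a)/8


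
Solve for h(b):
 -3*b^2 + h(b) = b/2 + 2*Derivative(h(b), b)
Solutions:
 h(b) = C1*exp(b/2) + 3*b^2 + 25*b/2 + 25


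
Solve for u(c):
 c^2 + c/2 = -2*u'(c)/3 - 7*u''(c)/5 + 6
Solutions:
 u(c) = C1 + C2*exp(-10*c/21) - c^3/2 + 111*c^2/40 - 531*c/200


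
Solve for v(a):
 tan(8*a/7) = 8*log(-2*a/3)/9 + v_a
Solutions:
 v(a) = C1 - 8*a*log(-a)/9 - 8*a*log(2)/9 + 8*a/9 + 8*a*log(3)/9 - 7*log(cos(8*a/7))/8


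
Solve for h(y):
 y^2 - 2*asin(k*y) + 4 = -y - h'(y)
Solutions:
 h(y) = C1 - y^3/3 - y^2/2 - 4*y + 2*Piecewise((y*asin(k*y) + sqrt(-k^2*y^2 + 1)/k, Ne(k, 0)), (0, True))


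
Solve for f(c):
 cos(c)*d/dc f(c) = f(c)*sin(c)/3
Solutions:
 f(c) = C1/cos(c)^(1/3)


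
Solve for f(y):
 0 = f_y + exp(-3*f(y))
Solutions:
 f(y) = log(C1 - 3*y)/3
 f(y) = log((-3^(1/3) - 3^(5/6)*I)*(C1 - y)^(1/3)/2)
 f(y) = log((-3^(1/3) + 3^(5/6)*I)*(C1 - y)^(1/3)/2)


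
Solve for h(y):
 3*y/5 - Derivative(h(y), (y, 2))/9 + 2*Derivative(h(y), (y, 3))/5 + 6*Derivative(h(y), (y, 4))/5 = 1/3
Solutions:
 h(y) = C1 + C2*y + C3*exp(y*(-3 + sqrt(39))/18) + C4*exp(-y*(3 + sqrt(39))/18) + 9*y^3/10 + 411*y^2/50


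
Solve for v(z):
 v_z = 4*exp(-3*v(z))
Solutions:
 v(z) = log(C1 + 12*z)/3
 v(z) = log((-3^(1/3) - 3^(5/6)*I)*(C1 + 4*z)^(1/3)/2)
 v(z) = log((-3^(1/3) + 3^(5/6)*I)*(C1 + 4*z)^(1/3)/2)


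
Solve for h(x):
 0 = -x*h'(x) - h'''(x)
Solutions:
 h(x) = C1 + Integral(C2*airyai(-x) + C3*airybi(-x), x)


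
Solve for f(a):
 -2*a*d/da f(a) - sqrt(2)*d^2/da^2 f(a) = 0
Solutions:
 f(a) = C1 + C2*erf(2^(3/4)*a/2)


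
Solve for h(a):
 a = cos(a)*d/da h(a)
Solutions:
 h(a) = C1 + Integral(a/cos(a), a)


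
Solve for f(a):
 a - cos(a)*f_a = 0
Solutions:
 f(a) = C1 + Integral(a/cos(a), a)


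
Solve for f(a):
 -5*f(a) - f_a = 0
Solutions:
 f(a) = C1*exp(-5*a)


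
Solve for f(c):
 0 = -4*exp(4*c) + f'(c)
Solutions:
 f(c) = C1 + exp(4*c)


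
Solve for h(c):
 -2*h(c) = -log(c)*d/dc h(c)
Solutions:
 h(c) = C1*exp(2*li(c))


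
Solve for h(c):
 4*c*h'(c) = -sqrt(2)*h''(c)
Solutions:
 h(c) = C1 + C2*erf(2^(1/4)*c)


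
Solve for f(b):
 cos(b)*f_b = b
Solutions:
 f(b) = C1 + Integral(b/cos(b), b)


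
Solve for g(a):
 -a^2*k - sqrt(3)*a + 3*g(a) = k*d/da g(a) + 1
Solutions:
 g(a) = C1*exp(3*a/k) + a^2*k/3 + 2*a*k^2/9 + sqrt(3)*a/3 + 2*k^3/27 + sqrt(3)*k/9 + 1/3


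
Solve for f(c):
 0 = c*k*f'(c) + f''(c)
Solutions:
 f(c) = Piecewise((-sqrt(2)*sqrt(pi)*C1*erf(sqrt(2)*c*sqrt(k)/2)/(2*sqrt(k)) - C2, (k > 0) | (k < 0)), (-C1*c - C2, True))


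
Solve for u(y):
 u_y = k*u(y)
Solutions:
 u(y) = C1*exp(k*y)


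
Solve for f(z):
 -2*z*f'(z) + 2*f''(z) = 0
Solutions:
 f(z) = C1 + C2*erfi(sqrt(2)*z/2)


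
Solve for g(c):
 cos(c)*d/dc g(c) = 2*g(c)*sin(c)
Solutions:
 g(c) = C1/cos(c)^2


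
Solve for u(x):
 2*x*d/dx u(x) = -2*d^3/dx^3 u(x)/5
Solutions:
 u(x) = C1 + Integral(C2*airyai(-5^(1/3)*x) + C3*airybi(-5^(1/3)*x), x)


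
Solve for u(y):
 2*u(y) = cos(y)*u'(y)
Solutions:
 u(y) = C1*(sin(y) + 1)/(sin(y) - 1)


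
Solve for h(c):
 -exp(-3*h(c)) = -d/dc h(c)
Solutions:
 h(c) = log(C1 + 3*c)/3
 h(c) = log((-3^(1/3) - 3^(5/6)*I)*(C1 + c)^(1/3)/2)
 h(c) = log((-3^(1/3) + 3^(5/6)*I)*(C1 + c)^(1/3)/2)


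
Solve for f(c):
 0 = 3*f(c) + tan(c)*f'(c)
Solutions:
 f(c) = C1/sin(c)^3


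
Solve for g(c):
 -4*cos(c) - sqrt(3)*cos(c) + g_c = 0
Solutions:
 g(c) = C1 + sqrt(3)*sin(c) + 4*sin(c)


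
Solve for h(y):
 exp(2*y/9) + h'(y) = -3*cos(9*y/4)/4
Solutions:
 h(y) = C1 - 9*exp(2*y/9)/2 - sin(9*y/4)/3


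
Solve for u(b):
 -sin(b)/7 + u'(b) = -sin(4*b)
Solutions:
 u(b) = C1 - cos(b)/7 + cos(4*b)/4


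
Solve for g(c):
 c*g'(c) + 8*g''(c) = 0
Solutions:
 g(c) = C1 + C2*erf(c/4)


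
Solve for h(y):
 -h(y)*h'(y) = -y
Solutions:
 h(y) = -sqrt(C1 + y^2)
 h(y) = sqrt(C1 + y^2)


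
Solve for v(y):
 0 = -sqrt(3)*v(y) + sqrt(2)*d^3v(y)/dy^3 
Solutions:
 v(y) = C3*exp(2^(5/6)*3^(1/6)*y/2) + (C1*sin(2^(5/6)*3^(2/3)*y/4) + C2*cos(2^(5/6)*3^(2/3)*y/4))*exp(-2^(5/6)*3^(1/6)*y/4)


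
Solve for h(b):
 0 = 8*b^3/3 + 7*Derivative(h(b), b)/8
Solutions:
 h(b) = C1 - 16*b^4/21


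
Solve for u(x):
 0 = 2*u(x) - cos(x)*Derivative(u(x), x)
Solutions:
 u(x) = C1*(sin(x) + 1)/(sin(x) - 1)


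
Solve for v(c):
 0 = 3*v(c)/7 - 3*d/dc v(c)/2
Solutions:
 v(c) = C1*exp(2*c/7)


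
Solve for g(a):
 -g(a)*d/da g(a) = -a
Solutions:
 g(a) = -sqrt(C1 + a^2)
 g(a) = sqrt(C1 + a^2)


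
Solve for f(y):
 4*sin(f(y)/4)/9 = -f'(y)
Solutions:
 4*y/9 + 2*log(cos(f(y)/4) - 1) - 2*log(cos(f(y)/4) + 1) = C1


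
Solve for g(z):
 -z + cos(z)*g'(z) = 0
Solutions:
 g(z) = C1 + Integral(z/cos(z), z)


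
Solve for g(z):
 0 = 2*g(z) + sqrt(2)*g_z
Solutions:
 g(z) = C1*exp(-sqrt(2)*z)


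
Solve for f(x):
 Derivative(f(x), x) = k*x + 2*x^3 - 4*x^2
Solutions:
 f(x) = C1 + k*x^2/2 + x^4/2 - 4*x^3/3


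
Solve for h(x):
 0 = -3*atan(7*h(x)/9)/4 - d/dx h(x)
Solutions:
 Integral(1/atan(7*_y/9), (_y, h(x))) = C1 - 3*x/4


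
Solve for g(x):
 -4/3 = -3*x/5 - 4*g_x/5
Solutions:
 g(x) = C1 - 3*x^2/8 + 5*x/3


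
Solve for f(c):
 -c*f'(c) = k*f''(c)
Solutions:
 f(c) = C1 + C2*sqrt(k)*erf(sqrt(2)*c*sqrt(1/k)/2)


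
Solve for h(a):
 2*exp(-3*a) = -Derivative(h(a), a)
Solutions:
 h(a) = C1 + 2*exp(-3*a)/3


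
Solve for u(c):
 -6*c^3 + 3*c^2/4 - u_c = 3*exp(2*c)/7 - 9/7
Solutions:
 u(c) = C1 - 3*c^4/2 + c^3/4 + 9*c/7 - 3*exp(2*c)/14


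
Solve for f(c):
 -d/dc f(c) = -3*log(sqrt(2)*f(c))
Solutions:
 -2*Integral(1/(2*log(_y) + log(2)), (_y, f(c)))/3 = C1 - c


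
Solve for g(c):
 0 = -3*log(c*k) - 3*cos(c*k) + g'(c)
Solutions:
 g(c) = C1 + 3*c*log(c*k) - 3*c + 3*Piecewise((sin(c*k)/k, Ne(k, 0)), (c, True))


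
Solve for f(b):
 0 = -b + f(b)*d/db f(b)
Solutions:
 f(b) = -sqrt(C1 + b^2)
 f(b) = sqrt(C1 + b^2)


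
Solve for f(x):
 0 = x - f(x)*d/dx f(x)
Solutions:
 f(x) = -sqrt(C1 + x^2)
 f(x) = sqrt(C1 + x^2)


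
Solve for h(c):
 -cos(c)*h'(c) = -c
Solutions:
 h(c) = C1 + Integral(c/cos(c), c)


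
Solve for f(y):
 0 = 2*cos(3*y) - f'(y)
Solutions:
 f(y) = C1 + 2*sin(3*y)/3


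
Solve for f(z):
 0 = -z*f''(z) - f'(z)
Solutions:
 f(z) = C1 + C2*log(z)


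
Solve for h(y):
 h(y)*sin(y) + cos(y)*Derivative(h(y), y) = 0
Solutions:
 h(y) = C1*cos(y)


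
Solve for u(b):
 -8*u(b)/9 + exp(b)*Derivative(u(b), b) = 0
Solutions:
 u(b) = C1*exp(-8*exp(-b)/9)


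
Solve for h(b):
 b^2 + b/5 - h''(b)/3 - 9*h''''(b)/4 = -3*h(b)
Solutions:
 h(b) = C1*exp(-sqrt(6)*b*sqrt(-1 + 2*sqrt(61))/9) + C2*exp(sqrt(6)*b*sqrt(-1 + 2*sqrt(61))/9) + C3*sin(sqrt(6)*b*sqrt(1 + 2*sqrt(61))/9) + C4*cos(sqrt(6)*b*sqrt(1 + 2*sqrt(61))/9) - b^2/3 - b/15 - 2/27


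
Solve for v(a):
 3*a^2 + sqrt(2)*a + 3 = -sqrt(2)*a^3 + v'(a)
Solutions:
 v(a) = C1 + sqrt(2)*a^4/4 + a^3 + sqrt(2)*a^2/2 + 3*a


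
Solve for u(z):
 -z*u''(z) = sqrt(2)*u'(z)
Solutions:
 u(z) = C1 + C2*z^(1 - sqrt(2))


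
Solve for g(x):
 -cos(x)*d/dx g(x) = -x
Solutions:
 g(x) = C1 + Integral(x/cos(x), x)


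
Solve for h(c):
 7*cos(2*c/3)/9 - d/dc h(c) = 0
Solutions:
 h(c) = C1 + 7*sin(2*c/3)/6


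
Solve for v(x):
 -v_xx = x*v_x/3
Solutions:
 v(x) = C1 + C2*erf(sqrt(6)*x/6)


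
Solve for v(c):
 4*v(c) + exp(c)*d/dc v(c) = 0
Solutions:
 v(c) = C1*exp(4*exp(-c))


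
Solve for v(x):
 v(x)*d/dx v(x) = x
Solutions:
 v(x) = -sqrt(C1 + x^2)
 v(x) = sqrt(C1 + x^2)


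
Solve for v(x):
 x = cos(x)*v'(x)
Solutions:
 v(x) = C1 + Integral(x/cos(x), x)


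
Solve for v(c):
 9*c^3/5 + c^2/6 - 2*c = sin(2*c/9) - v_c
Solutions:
 v(c) = C1 - 9*c^4/20 - c^3/18 + c^2 - 9*cos(2*c/9)/2


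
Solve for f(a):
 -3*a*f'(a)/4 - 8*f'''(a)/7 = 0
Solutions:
 f(a) = C1 + Integral(C2*airyai(-42^(1/3)*a/4) + C3*airybi(-42^(1/3)*a/4), a)


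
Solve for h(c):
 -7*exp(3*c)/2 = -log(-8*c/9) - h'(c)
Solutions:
 h(c) = C1 - c*log(-c) + c*(-3*log(2) + 1 + 2*log(3)) + 7*exp(3*c)/6


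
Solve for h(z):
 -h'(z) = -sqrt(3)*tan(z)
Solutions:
 h(z) = C1 - sqrt(3)*log(cos(z))


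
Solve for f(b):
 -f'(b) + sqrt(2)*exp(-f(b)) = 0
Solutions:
 f(b) = log(C1 + sqrt(2)*b)


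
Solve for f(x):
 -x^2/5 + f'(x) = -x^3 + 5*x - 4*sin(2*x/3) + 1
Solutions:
 f(x) = C1 - x^4/4 + x^3/15 + 5*x^2/2 + x + 6*cos(2*x/3)


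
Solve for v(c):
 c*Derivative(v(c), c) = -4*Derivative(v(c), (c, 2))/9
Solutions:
 v(c) = C1 + C2*erf(3*sqrt(2)*c/4)


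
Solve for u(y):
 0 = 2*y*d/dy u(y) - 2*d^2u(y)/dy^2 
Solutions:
 u(y) = C1 + C2*erfi(sqrt(2)*y/2)


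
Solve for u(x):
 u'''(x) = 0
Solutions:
 u(x) = C1 + C2*x + C3*x^2


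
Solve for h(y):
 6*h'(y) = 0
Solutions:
 h(y) = C1


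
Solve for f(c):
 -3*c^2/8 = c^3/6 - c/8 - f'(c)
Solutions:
 f(c) = C1 + c^4/24 + c^3/8 - c^2/16


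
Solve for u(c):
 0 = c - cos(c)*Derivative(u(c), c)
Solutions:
 u(c) = C1 + Integral(c/cos(c), c)


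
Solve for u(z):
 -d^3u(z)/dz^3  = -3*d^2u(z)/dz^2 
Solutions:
 u(z) = C1 + C2*z + C3*exp(3*z)


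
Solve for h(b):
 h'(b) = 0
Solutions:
 h(b) = C1


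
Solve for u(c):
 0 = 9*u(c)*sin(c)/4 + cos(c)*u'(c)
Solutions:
 u(c) = C1*cos(c)^(9/4)


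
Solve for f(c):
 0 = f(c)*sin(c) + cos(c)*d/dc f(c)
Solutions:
 f(c) = C1*cos(c)


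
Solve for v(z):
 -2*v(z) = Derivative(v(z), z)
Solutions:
 v(z) = C1*exp(-2*z)


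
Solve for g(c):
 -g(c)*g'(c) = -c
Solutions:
 g(c) = -sqrt(C1 + c^2)
 g(c) = sqrt(C1 + c^2)


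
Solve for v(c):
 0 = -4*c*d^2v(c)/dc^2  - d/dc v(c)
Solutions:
 v(c) = C1 + C2*c^(3/4)


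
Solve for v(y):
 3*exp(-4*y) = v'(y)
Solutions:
 v(y) = C1 - 3*exp(-4*y)/4


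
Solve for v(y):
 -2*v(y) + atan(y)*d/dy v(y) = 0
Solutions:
 v(y) = C1*exp(2*Integral(1/atan(y), y))


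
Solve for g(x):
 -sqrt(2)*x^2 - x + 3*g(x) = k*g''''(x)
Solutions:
 g(x) = C1*exp(-3^(1/4)*x*(1/k)^(1/4)) + C2*exp(3^(1/4)*x*(1/k)^(1/4)) + C3*exp(-3^(1/4)*I*x*(1/k)^(1/4)) + C4*exp(3^(1/4)*I*x*(1/k)^(1/4)) + sqrt(2)*x^2/3 + x/3


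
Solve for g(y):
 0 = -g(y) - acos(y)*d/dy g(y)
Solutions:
 g(y) = C1*exp(-Integral(1/acos(y), y))


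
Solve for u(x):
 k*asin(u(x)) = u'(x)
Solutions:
 Integral(1/asin(_y), (_y, u(x))) = C1 + k*x


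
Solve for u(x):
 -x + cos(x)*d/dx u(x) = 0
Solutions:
 u(x) = C1 + Integral(x/cos(x), x)


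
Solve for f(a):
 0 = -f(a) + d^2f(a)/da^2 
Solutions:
 f(a) = C1*exp(-a) + C2*exp(a)


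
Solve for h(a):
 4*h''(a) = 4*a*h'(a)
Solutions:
 h(a) = C1 + C2*erfi(sqrt(2)*a/2)


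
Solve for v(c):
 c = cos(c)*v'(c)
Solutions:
 v(c) = C1 + Integral(c/cos(c), c)


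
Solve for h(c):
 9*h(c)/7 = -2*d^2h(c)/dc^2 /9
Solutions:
 h(c) = C1*sin(9*sqrt(14)*c/14) + C2*cos(9*sqrt(14)*c/14)


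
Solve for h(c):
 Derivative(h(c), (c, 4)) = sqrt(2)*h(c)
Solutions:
 h(c) = C1*exp(-2^(1/8)*c) + C2*exp(2^(1/8)*c) + C3*sin(2^(1/8)*c) + C4*cos(2^(1/8)*c)


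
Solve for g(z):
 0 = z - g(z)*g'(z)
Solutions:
 g(z) = -sqrt(C1 + z^2)
 g(z) = sqrt(C1 + z^2)


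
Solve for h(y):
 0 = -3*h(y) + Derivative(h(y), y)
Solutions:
 h(y) = C1*exp(3*y)


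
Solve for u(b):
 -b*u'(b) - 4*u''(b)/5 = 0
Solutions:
 u(b) = C1 + C2*erf(sqrt(10)*b/4)


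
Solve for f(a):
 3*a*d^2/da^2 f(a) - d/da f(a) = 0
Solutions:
 f(a) = C1 + C2*a^(4/3)


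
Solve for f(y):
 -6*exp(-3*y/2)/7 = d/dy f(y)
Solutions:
 f(y) = C1 + 4*exp(-3*y/2)/7


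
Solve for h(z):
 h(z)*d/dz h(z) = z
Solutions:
 h(z) = -sqrt(C1 + z^2)
 h(z) = sqrt(C1 + z^2)


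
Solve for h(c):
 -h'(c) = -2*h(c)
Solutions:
 h(c) = C1*exp(2*c)


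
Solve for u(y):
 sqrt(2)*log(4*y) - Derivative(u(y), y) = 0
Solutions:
 u(y) = C1 + sqrt(2)*y*log(y) - sqrt(2)*y + 2*sqrt(2)*y*log(2)


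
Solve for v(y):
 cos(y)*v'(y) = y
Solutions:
 v(y) = C1 + Integral(y/cos(y), y)


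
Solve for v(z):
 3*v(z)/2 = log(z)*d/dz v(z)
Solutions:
 v(z) = C1*exp(3*li(z)/2)


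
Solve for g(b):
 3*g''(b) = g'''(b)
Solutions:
 g(b) = C1 + C2*b + C3*exp(3*b)


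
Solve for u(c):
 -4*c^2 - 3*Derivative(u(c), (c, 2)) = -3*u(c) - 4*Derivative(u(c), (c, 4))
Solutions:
 u(c) = 4*c^2/3 + (C1*sin(sqrt(2)*3^(1/4)*c*sin(atan(sqrt(39)/3)/2)/2) + C2*cos(sqrt(2)*3^(1/4)*c*sin(atan(sqrt(39)/3)/2)/2))*exp(-sqrt(2)*3^(1/4)*c*cos(atan(sqrt(39)/3)/2)/2) + (C3*sin(sqrt(2)*3^(1/4)*c*sin(atan(sqrt(39)/3)/2)/2) + C4*cos(sqrt(2)*3^(1/4)*c*sin(atan(sqrt(39)/3)/2)/2))*exp(sqrt(2)*3^(1/4)*c*cos(atan(sqrt(39)/3)/2)/2) + 8/3


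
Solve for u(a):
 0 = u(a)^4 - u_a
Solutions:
 u(a) = (-1/(C1 + 3*a))^(1/3)
 u(a) = (-1/(C1 + a))^(1/3)*(-3^(2/3) - 3*3^(1/6)*I)/6
 u(a) = (-1/(C1 + a))^(1/3)*(-3^(2/3) + 3*3^(1/6)*I)/6


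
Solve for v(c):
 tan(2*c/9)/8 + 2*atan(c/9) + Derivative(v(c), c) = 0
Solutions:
 v(c) = C1 - 2*c*atan(c/9) + 9*log(c^2 + 81) + 9*log(cos(2*c/9))/16


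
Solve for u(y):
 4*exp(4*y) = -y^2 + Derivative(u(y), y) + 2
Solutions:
 u(y) = C1 + y^3/3 - 2*y + exp(4*y)


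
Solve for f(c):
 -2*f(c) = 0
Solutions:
 f(c) = 0


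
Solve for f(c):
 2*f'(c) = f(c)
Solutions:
 f(c) = C1*exp(c/2)


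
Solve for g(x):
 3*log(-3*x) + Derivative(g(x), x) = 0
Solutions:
 g(x) = C1 - 3*x*log(-x) + 3*x*(1 - log(3))


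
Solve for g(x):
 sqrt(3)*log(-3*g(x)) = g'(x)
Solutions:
 -sqrt(3)*Integral(1/(log(-_y) + log(3)), (_y, g(x)))/3 = C1 - x


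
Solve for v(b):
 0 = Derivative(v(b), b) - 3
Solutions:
 v(b) = C1 + 3*b


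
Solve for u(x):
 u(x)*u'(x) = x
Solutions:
 u(x) = -sqrt(C1 + x^2)
 u(x) = sqrt(C1 + x^2)


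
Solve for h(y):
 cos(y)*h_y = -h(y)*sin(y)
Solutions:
 h(y) = C1*cos(y)


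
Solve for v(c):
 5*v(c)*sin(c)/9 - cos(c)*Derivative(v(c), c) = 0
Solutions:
 v(c) = C1/cos(c)^(5/9)


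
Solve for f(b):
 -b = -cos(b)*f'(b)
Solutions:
 f(b) = C1 + Integral(b/cos(b), b)


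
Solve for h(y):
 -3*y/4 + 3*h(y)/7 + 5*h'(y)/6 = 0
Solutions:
 h(y) = C1*exp(-18*y/35) + 7*y/4 - 245/72


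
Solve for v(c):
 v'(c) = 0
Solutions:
 v(c) = C1


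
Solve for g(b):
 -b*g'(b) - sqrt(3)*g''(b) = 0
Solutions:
 g(b) = C1 + C2*erf(sqrt(2)*3^(3/4)*b/6)


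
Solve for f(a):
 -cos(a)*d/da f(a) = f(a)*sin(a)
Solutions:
 f(a) = C1*cos(a)


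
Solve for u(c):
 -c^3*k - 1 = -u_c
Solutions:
 u(c) = C1 + c^4*k/4 + c


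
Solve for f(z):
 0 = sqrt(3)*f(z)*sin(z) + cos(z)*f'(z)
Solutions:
 f(z) = C1*cos(z)^(sqrt(3))


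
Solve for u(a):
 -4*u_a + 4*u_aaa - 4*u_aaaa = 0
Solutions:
 u(a) = C1 + C2*exp(a*(2*2^(1/3)/(3*sqrt(69) + 25)^(1/3) + 4 + 2^(2/3)*(3*sqrt(69) + 25)^(1/3))/12)*sin(2^(1/3)*sqrt(3)*a*(-2^(1/3)*(3*sqrt(69) + 25)^(1/3) + 2/(3*sqrt(69) + 25)^(1/3))/12) + C3*exp(a*(2*2^(1/3)/(3*sqrt(69) + 25)^(1/3) + 4 + 2^(2/3)*(3*sqrt(69) + 25)^(1/3))/12)*cos(2^(1/3)*sqrt(3)*a*(-2^(1/3)*(3*sqrt(69) + 25)^(1/3) + 2/(3*sqrt(69) + 25)^(1/3))/12) + C4*exp(a*(-2^(2/3)*(3*sqrt(69) + 25)^(1/3) - 2*2^(1/3)/(3*sqrt(69) + 25)^(1/3) + 2)/6)


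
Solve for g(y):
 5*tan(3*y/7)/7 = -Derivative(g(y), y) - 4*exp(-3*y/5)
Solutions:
 g(y) = C1 - 5*log(tan(3*y/7)^2 + 1)/6 + 20*exp(-3*y/5)/3


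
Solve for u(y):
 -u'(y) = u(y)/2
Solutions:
 u(y) = C1*exp(-y/2)


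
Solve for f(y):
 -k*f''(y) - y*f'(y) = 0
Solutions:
 f(y) = C1 + C2*sqrt(k)*erf(sqrt(2)*y*sqrt(1/k)/2)


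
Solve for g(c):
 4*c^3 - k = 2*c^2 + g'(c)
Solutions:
 g(c) = C1 + c^4 - 2*c^3/3 - c*k


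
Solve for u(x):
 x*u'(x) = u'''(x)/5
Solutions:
 u(x) = C1 + Integral(C2*airyai(5^(1/3)*x) + C3*airybi(5^(1/3)*x), x)


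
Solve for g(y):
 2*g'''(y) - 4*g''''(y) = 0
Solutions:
 g(y) = C1 + C2*y + C3*y^2 + C4*exp(y/2)


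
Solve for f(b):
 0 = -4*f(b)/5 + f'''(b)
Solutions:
 f(b) = C3*exp(10^(2/3)*b/5) + (C1*sin(10^(2/3)*sqrt(3)*b/10) + C2*cos(10^(2/3)*sqrt(3)*b/10))*exp(-10^(2/3)*b/10)


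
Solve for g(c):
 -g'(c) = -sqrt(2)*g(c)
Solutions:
 g(c) = C1*exp(sqrt(2)*c)


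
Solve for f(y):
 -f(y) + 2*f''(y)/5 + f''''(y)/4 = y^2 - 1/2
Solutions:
 f(y) = C1*exp(-sqrt(10)*y*sqrt(-2 + sqrt(29))/5) + C2*exp(sqrt(10)*y*sqrt(-2 + sqrt(29))/5) + C3*sin(sqrt(10)*y*sqrt(2 + sqrt(29))/5) + C4*cos(sqrt(10)*y*sqrt(2 + sqrt(29))/5) - y^2 - 3/10


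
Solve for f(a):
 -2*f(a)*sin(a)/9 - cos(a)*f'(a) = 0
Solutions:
 f(a) = C1*cos(a)^(2/9)


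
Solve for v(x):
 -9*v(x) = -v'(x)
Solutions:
 v(x) = C1*exp(9*x)


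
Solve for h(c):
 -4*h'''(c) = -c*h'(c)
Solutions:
 h(c) = C1 + Integral(C2*airyai(2^(1/3)*c/2) + C3*airybi(2^(1/3)*c/2), c)


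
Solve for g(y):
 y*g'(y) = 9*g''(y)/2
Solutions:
 g(y) = C1 + C2*erfi(y/3)


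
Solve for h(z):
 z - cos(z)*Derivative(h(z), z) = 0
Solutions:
 h(z) = C1 + Integral(z/cos(z), z)


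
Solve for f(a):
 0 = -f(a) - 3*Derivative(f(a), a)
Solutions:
 f(a) = C1*exp(-a/3)


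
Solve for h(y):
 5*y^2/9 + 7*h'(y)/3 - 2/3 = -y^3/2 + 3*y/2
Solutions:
 h(y) = C1 - 3*y^4/56 - 5*y^3/63 + 9*y^2/28 + 2*y/7


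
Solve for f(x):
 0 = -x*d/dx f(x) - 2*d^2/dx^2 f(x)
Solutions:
 f(x) = C1 + C2*erf(x/2)


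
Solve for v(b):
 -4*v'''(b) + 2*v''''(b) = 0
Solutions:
 v(b) = C1 + C2*b + C3*b^2 + C4*exp(2*b)


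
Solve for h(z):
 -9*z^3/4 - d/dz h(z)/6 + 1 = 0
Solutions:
 h(z) = C1 - 27*z^4/8 + 6*z


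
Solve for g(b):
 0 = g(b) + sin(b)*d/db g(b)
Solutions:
 g(b) = C1*sqrt(cos(b) + 1)/sqrt(cos(b) - 1)


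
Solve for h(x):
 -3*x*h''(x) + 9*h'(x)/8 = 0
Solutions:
 h(x) = C1 + C2*x^(11/8)


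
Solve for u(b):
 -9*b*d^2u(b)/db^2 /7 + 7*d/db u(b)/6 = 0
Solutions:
 u(b) = C1 + C2*b^(103/54)


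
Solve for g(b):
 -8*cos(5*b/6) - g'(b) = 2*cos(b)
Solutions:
 g(b) = C1 - 48*sin(5*b/6)/5 - 2*sin(b)


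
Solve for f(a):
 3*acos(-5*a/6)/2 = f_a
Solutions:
 f(a) = C1 + 3*a*acos(-5*a/6)/2 + 3*sqrt(36 - 25*a^2)/10


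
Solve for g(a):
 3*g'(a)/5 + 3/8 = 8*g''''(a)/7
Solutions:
 g(a) = C1 + C4*exp(21^(1/3)*5^(2/3)*a/10) - 5*a/8 + (C2*sin(3^(5/6)*5^(2/3)*7^(1/3)*a/20) + C3*cos(3^(5/6)*5^(2/3)*7^(1/3)*a/20))*exp(-21^(1/3)*5^(2/3)*a/20)


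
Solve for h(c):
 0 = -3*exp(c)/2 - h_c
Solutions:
 h(c) = C1 - 3*exp(c)/2


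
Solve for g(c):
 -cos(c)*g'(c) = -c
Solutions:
 g(c) = C1 + Integral(c/cos(c), c)


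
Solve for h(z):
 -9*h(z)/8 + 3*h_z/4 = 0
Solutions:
 h(z) = C1*exp(3*z/2)


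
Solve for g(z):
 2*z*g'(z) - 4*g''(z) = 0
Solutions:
 g(z) = C1 + C2*erfi(z/2)


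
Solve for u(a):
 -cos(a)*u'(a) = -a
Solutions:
 u(a) = C1 + Integral(a/cos(a), a)


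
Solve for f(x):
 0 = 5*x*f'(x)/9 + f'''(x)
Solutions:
 f(x) = C1 + Integral(C2*airyai(-15^(1/3)*x/3) + C3*airybi(-15^(1/3)*x/3), x)


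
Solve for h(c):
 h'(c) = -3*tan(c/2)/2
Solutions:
 h(c) = C1 + 3*log(cos(c/2))


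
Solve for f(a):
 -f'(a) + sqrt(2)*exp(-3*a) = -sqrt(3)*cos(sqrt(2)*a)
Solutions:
 f(a) = C1 + sqrt(6)*sin(sqrt(2)*a)/2 - sqrt(2)*exp(-3*a)/3


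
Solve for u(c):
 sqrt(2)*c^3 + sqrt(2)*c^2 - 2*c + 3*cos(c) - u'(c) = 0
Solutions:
 u(c) = C1 + sqrt(2)*c^4/4 + sqrt(2)*c^3/3 - c^2 + 3*sin(c)


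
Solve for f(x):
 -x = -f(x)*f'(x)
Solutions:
 f(x) = -sqrt(C1 + x^2)
 f(x) = sqrt(C1 + x^2)


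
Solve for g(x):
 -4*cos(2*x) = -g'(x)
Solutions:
 g(x) = C1 + 2*sin(2*x)


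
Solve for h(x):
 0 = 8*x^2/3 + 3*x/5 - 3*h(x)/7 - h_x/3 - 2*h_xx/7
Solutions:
 h(x) = 56*x^2/9 - 3353*x/405 + (C1*sin(sqrt(167)*x/12) + C2*cos(sqrt(167)*x/12))*exp(-7*x/12) - 6769/3645


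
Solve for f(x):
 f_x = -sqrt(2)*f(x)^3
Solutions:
 f(x) = -sqrt(2)*sqrt(-1/(C1 - sqrt(2)*x))/2
 f(x) = sqrt(2)*sqrt(-1/(C1 - sqrt(2)*x))/2


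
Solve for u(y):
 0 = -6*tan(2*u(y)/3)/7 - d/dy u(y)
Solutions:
 u(y) = -3*asin(C1*exp(-4*y/7))/2 + 3*pi/2
 u(y) = 3*asin(C1*exp(-4*y/7))/2


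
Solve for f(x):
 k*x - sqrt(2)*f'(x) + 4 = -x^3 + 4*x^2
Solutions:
 f(x) = C1 + sqrt(2)*k*x^2/4 + sqrt(2)*x^4/8 - 2*sqrt(2)*x^3/3 + 2*sqrt(2)*x


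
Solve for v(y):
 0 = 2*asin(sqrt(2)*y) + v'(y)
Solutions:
 v(y) = C1 - 2*y*asin(sqrt(2)*y) - sqrt(2)*sqrt(1 - 2*y^2)


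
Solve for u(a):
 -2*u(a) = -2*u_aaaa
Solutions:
 u(a) = C1*exp(-a) + C2*exp(a) + C3*sin(a) + C4*cos(a)


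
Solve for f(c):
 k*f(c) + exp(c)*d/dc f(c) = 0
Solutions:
 f(c) = C1*exp(k*exp(-c))


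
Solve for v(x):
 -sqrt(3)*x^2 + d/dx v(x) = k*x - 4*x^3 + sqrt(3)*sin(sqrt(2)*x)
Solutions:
 v(x) = C1 + k*x^2/2 - x^4 + sqrt(3)*x^3/3 - sqrt(6)*cos(sqrt(2)*x)/2


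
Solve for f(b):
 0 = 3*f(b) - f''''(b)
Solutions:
 f(b) = C1*exp(-3^(1/4)*b) + C2*exp(3^(1/4)*b) + C3*sin(3^(1/4)*b) + C4*cos(3^(1/4)*b)


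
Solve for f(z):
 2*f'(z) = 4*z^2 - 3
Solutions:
 f(z) = C1 + 2*z^3/3 - 3*z/2


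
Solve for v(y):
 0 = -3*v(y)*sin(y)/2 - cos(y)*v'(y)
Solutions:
 v(y) = C1*cos(y)^(3/2)


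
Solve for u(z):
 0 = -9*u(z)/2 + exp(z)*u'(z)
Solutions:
 u(z) = C1*exp(-9*exp(-z)/2)


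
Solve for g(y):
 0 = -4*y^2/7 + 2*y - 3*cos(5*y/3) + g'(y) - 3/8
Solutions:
 g(y) = C1 + 4*y^3/21 - y^2 + 3*y/8 + 9*sin(5*y/3)/5


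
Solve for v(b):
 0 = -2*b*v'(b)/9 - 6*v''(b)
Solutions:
 v(b) = C1 + C2*erf(sqrt(6)*b/18)


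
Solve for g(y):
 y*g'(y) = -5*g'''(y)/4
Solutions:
 g(y) = C1 + Integral(C2*airyai(-10^(2/3)*y/5) + C3*airybi(-10^(2/3)*y/5), y)


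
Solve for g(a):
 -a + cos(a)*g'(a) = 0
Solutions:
 g(a) = C1 + Integral(a/cos(a), a)


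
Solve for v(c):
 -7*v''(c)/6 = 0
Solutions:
 v(c) = C1 + C2*c


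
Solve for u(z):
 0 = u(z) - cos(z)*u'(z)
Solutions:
 u(z) = C1*sqrt(sin(z) + 1)/sqrt(sin(z) - 1)


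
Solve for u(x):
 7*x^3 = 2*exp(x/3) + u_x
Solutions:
 u(x) = C1 + 7*x^4/4 - 6*exp(x/3)


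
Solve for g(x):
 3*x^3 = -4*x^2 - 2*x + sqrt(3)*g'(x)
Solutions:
 g(x) = C1 + sqrt(3)*x^4/4 + 4*sqrt(3)*x^3/9 + sqrt(3)*x^2/3


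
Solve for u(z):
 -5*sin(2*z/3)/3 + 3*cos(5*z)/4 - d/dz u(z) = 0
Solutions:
 u(z) = C1 + 3*sin(5*z)/20 + 5*cos(2*z/3)/2


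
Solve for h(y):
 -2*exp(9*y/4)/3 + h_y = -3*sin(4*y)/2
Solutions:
 h(y) = C1 + 8*exp(9*y/4)/27 + 3*cos(4*y)/8


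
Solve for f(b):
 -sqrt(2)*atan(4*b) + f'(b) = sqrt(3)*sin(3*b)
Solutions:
 f(b) = C1 + sqrt(2)*(b*atan(4*b) - log(16*b^2 + 1)/8) - sqrt(3)*cos(3*b)/3


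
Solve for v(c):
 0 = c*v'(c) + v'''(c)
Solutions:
 v(c) = C1 + Integral(C2*airyai(-c) + C3*airybi(-c), c)


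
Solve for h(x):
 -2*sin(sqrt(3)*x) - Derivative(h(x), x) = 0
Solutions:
 h(x) = C1 + 2*sqrt(3)*cos(sqrt(3)*x)/3


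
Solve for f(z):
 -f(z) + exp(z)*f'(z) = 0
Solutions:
 f(z) = C1*exp(-exp(-z))


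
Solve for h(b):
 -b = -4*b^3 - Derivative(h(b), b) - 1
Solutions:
 h(b) = C1 - b^4 + b^2/2 - b


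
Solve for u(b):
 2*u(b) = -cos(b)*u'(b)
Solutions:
 u(b) = C1*(sin(b) - 1)/(sin(b) + 1)


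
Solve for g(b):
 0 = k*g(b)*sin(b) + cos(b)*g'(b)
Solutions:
 g(b) = C1*exp(k*log(cos(b)))


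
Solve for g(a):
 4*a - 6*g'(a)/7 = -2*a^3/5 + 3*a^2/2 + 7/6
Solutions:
 g(a) = C1 + 7*a^4/60 - 7*a^3/12 + 7*a^2/3 - 49*a/36


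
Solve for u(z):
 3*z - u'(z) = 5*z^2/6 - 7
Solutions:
 u(z) = C1 - 5*z^3/18 + 3*z^2/2 + 7*z


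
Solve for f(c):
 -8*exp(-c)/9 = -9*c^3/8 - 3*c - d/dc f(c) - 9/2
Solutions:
 f(c) = C1 - 9*c^4/32 - 3*c^2/2 - 9*c/2 - 8*exp(-c)/9


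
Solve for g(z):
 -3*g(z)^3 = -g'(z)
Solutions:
 g(z) = -sqrt(2)*sqrt(-1/(C1 + 3*z))/2
 g(z) = sqrt(2)*sqrt(-1/(C1 + 3*z))/2


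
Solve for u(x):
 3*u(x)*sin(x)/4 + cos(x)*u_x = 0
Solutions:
 u(x) = C1*cos(x)^(3/4)


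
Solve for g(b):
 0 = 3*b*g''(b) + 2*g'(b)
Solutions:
 g(b) = C1 + C2*b^(1/3)


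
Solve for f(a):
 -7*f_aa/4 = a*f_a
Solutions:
 f(a) = C1 + C2*erf(sqrt(14)*a/7)


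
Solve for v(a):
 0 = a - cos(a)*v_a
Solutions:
 v(a) = C1 + Integral(a/cos(a), a)


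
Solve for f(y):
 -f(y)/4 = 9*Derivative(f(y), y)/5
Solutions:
 f(y) = C1*exp(-5*y/36)


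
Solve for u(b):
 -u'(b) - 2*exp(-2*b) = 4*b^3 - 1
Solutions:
 u(b) = C1 - b^4 + b + exp(-2*b)


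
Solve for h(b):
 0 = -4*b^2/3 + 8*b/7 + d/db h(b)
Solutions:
 h(b) = C1 + 4*b^3/9 - 4*b^2/7


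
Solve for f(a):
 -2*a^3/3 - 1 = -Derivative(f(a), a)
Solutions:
 f(a) = C1 + a^4/6 + a


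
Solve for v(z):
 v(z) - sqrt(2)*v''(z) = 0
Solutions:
 v(z) = C1*exp(-2^(3/4)*z/2) + C2*exp(2^(3/4)*z/2)


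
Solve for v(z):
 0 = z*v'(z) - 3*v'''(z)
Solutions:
 v(z) = C1 + Integral(C2*airyai(3^(2/3)*z/3) + C3*airybi(3^(2/3)*z/3), z)


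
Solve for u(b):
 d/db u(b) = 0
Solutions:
 u(b) = C1


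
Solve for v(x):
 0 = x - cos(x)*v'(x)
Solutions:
 v(x) = C1 + Integral(x/cos(x), x)


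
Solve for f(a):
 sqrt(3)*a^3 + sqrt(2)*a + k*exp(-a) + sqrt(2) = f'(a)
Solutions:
 f(a) = C1 + sqrt(3)*a^4/4 + sqrt(2)*a^2/2 + sqrt(2)*a - k*exp(-a)


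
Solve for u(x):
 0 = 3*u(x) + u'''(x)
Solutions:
 u(x) = C3*exp(-3^(1/3)*x) + (C1*sin(3^(5/6)*x/2) + C2*cos(3^(5/6)*x/2))*exp(3^(1/3)*x/2)


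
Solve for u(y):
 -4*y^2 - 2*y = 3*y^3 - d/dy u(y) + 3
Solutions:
 u(y) = C1 + 3*y^4/4 + 4*y^3/3 + y^2 + 3*y


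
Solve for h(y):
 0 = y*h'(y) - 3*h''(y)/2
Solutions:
 h(y) = C1 + C2*erfi(sqrt(3)*y/3)


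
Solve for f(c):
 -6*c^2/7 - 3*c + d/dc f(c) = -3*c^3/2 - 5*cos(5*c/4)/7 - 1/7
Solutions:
 f(c) = C1 - 3*c^4/8 + 2*c^3/7 + 3*c^2/2 - c/7 - 4*sin(5*c/4)/7


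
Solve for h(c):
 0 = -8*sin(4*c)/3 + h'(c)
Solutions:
 h(c) = C1 - 2*cos(4*c)/3


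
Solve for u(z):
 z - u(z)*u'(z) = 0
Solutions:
 u(z) = -sqrt(C1 + z^2)
 u(z) = sqrt(C1 + z^2)


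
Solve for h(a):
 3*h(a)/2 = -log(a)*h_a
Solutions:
 h(a) = C1*exp(-3*li(a)/2)


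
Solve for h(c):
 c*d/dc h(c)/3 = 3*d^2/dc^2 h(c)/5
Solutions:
 h(c) = C1 + C2*erfi(sqrt(10)*c/6)


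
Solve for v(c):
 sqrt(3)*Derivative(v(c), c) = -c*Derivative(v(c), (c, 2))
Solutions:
 v(c) = C1 + C2*c^(1 - sqrt(3))


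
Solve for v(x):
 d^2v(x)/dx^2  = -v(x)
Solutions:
 v(x) = C1*sin(x) + C2*cos(x)


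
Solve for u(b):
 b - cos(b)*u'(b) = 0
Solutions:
 u(b) = C1 + Integral(b/cos(b), b)


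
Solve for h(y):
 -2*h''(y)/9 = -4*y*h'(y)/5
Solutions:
 h(y) = C1 + C2*erfi(3*sqrt(5)*y/5)


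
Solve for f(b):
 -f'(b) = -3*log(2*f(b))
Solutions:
 -Integral(1/(log(_y) + log(2)), (_y, f(b)))/3 = C1 - b


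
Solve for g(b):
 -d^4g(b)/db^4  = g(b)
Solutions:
 g(b) = (C1*sin(sqrt(2)*b/2) + C2*cos(sqrt(2)*b/2))*exp(-sqrt(2)*b/2) + (C3*sin(sqrt(2)*b/2) + C4*cos(sqrt(2)*b/2))*exp(sqrt(2)*b/2)
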